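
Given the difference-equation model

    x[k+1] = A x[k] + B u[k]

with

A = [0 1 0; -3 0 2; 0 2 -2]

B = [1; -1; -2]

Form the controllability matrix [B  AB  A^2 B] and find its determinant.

256

AB = [[-1], [-7], [2]]
A^2B = [[-7], [7], [-18]]
Controllability matrix C = [B  AB  A^2B] = [[1, -1, -7], [-1, -7, 7], [-2, 2, -18]]
Expanding along the first row, det(C) = 1·((-7)·(-18) - 7·2) - (-1)·((-1)·(-18) - 7·(-2)) + (-7)·((-1)·2 - (-7)·(-2)) = 1·112 - (-1)·32 + (-7)·(-16) = 256
Since det(C) ≠ 0, rank(C) = 3 and the system is completely controllable.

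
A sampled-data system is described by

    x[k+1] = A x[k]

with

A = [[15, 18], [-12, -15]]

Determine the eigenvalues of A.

-3, 3

det(zI - A) = z^2 - (tr A)z + det A, with tr A = 15 + (-15) = 0 and det A = 15·(-15) - 18·(-12) = -225 - (-216) = -9.
So p(z) = det(zI - A) = z^2 - 9.
Factor z^2 - 9: two numbers with sum 0 and product -9 are 3 and -3, so z^2 - 9 = (z - 3)(z + 3).
Hence p(z) = (z - 3) (z + 3), with roots -3, 3.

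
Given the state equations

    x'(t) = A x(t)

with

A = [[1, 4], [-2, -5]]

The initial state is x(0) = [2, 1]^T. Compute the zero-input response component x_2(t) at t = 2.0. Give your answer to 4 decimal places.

det(sI - A) = s^2 - (tr A)s + det A, with tr A = 1 + (-5) = -4 and det A = 1·(-5) - 4·(-2) = -5 - (-8) = 3.
So p(s) = det(sI - A) = s^2 + 4s + 3.
Factor s^2 + 4s + 3: two numbers with sum -4 and product 3 are -1 and -3, so s^2 + 4s + 3 = (s + 1)(s + 3).
Hence p(s) = (s + 1) (s + 3), with roots -3, -1.
The eigenvalues -3, -1 are distinct and real, so A is diagonalisable and x(t) = e^{At} x(0) = V diag(e^{λ_i t}) V^{-1} x(0), where the columns of V are the eigenvectors.
λ = -3: A - (-3)I = [[4, 4], [-2, -2]]. Row 1 gives 4·v1 + 4·v2 = 0, so take v_1 = [-1, 1]^T.
λ = -1: A - (-1)I = [[2, 4], [-2, -4]]. Row 1 gives 2·v1 + 4·v2 = 0, so take v_2 = [2, -1]^T.
V = [v_1 v_2] = [[-1, 2], [1, -1]] has det V = -1, so V^{-1} = adj(V)/det V = [[1, 2], [1, 1]].
Modal coordinates z(0) = V^{-1} x(0): 1·2 + 2·1 = 4; 1·2 + 1·1 = 3; so z(0) = [4, 3]^T.
x_2(t) = Σ_i (v_i)_2 · z_i(0) · e^{λ_i t} (row 2 of V times the modal terms).
x_2(2.0) = 1·4·e^{-3·2.0} + (-1)·3·e^{-1·2.0} = 4·0.002479 + (-3)·0.135335 = -0.3961.

-0.3961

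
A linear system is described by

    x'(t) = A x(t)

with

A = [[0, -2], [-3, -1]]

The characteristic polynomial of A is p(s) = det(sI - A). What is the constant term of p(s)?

For a 2×2 matrix, det(sI - A) = s^2 - (tr A)s + det A.
tr A = -1, det A = -6.
So p(s) = s^2 + s - 6.
The constant term is -6.

-6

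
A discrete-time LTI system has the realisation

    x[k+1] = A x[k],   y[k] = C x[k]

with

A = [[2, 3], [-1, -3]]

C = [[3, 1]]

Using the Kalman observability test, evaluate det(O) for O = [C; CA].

CA = [[5, 6]]
Observability matrix O = [C; CA] = [[3, 1], [5, 6]]
det(O) = 3·6 - 1·5 = 18 - 5 = 13
Since det(O) ≠ 0, rank(O) = 2 and the system is completely observable.

13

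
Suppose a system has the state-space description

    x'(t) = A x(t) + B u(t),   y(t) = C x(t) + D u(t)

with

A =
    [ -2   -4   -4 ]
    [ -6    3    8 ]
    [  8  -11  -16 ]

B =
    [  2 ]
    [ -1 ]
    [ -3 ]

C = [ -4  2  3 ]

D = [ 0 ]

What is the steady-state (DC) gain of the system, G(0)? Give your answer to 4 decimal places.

-3.7667

G(0) = C(-A)^{-1}B + D = -C A^{-1} B + D.
det A = -120, so A^{-1} = (1/-120)·adj(A) = [[-1/3, 1/6, 1/6], [4/15, -8/15, -1/3], [-7/20, 9/20, 1/4]]
A^{-1} B = [-4/3, 31/15, -19/10]^T
C A^{-1} B = 113/30
G(0) = D - C A^{-1} B = 0 - (113/30) = -113/30 ≈ -3.7667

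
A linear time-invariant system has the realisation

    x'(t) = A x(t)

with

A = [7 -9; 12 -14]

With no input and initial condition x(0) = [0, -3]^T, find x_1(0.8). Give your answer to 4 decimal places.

1.6522

det(sI - A) = s^2 - (tr A)s + det A, with tr A = 7 + (-14) = -7 and det A = 7·(-14) - (-9)·12 = -98 - (-108) = 10.
So p(s) = det(sI - A) = s^2 + 7s + 10.
Factor s^2 + 7s + 10: two numbers with sum -7 and product 10 are -2 and -5, so s^2 + 7s + 10 = (s + 2)(s + 5).
Hence p(s) = (s + 2) (s + 5), with roots -5, -2.
The eigenvalues -5, -2 are distinct and real, so A is diagonalisable and x(t) = e^{At} x(0) = V diag(e^{λ_i t}) V^{-1} x(0), where the columns of V are the eigenvectors.
λ = -5: A - (-5)I = [[12, -9], [12, -9]]. Row 1 gives 12·v1 + (-9)·v2 = 0, so take v_1 = [3, 4]^T.
λ = -2: A - (-2)I = [[9, -9], [12, -12]]. Row 1 gives 9·v1 + (-9)·v2 = 0, so take v_2 = [-1, -1]^T.
V = [v_1 v_2] = [[3, -1], [4, -1]] has det V = 1, so V^{-1} = adj(V)/det V = [[-1, 1], [-4, 3]].
Modal coordinates z(0) = V^{-1} x(0): (-1)·0 + 1·(-3) = -3; (-4)·0 + 3·(-3) = -9; so z(0) = [-3, -9]^T.
x_1(t) = Σ_i (v_i)_1 · z_i(0) · e^{λ_i t} (row 1 of V times the modal terms).
x_1(0.8) = 3·(-3)·e^{-5·0.8} + (-1)·(-9)·e^{-2·0.8} = (-9)·0.018316 + 9·0.201897 = 1.6522.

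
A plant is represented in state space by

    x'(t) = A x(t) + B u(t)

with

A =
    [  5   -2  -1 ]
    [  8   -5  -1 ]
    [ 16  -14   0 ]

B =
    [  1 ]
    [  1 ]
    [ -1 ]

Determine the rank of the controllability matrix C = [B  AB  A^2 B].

2

AB = [[4], [4], [2]]
A^2B = [[10], [10], [8]]
Controllability matrix C = [B  AB  A^2B] = [[1, 4, 10], [1, 4, 10], [-1, 2, 8]]
The rows r1, r2, r3 of C are linearly dependent: -r1 + r2 = 0 (check each entry), so rank(C) ≤ 2.
The 2×2 minor from rows 1, 3, columns 1, 2 is 1·2 - 4·(-1) = 2 - (-4) = 6 ≠ 0, so rank(C) = 2.
rank(C) = 2 < n = 3, so the pair (A, B) is not completely controllable.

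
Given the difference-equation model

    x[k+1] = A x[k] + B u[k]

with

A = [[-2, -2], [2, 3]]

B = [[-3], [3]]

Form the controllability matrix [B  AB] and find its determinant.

-9

AB = [[0], [3]]
Controllability matrix C = [B  AB] = [[-3, 0], [3, 3]]
det(C) = (-3)·3 - 0·3 = -9 - 0 = -9
Since det(C) ≠ 0, rank(C) = 2 and the system is completely controllable.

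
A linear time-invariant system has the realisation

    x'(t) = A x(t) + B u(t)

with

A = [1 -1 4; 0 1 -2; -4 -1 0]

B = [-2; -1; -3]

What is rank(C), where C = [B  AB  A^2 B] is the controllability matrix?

3

AB = [[-13], [5], [9]]
A^2B = [[18], [-13], [47]]
Controllability matrix C = [B  AB  A^2B] = [[-2, -13, 18], [-1, 5, -13], [-3, 9, 47]]
det(C) = (-2)·(5·47 - (-13)·9) - (-13)·((-1)·47 - (-13)·(-3)) + 18·((-1)·9 - 5·(-3)) = (-2)·352 - (-13)·(-86) + 18·6 = -1714 ≠ 0, so rank(C) = 3.
rank(C) = 3 = n, so the pair (A, B) is completely controllable.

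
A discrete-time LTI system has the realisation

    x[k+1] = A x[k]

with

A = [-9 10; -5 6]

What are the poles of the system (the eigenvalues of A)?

det(zI - A) = z^2 - (tr A)z + det A, with tr A = (-9) + 6 = -3 and det A = (-9)·6 - 10·(-5) = -54 - (-50) = -4.
So p(z) = det(zI - A) = z^2 + 3z - 4.
Factor z^2 + 3z - 4: two numbers with sum -3 and product -4 are 1 and -4, so z^2 + 3z - 4 = (z - 1)(z + 4).
Hence p(z) = (z - 1) (z + 4), with roots -4, 1.

-4, 1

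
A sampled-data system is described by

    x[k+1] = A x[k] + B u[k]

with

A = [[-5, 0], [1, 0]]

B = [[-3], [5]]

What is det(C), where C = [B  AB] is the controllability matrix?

-66

AB = [[15], [-3]]
Controllability matrix C = [B  AB] = [[-3, 15], [5, -3]]
det(C) = (-3)·(-3) - 15·5 = 9 - 75 = -66
Since det(C) ≠ 0, rank(C) = 2 and the system is completely controllable.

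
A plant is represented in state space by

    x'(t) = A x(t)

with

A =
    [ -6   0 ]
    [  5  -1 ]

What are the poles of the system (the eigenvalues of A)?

det(sI - A) = s^2 - (tr A)s + det A, with tr A = (-6) + (-1) = -7 and det A = (-6)·(-1) - 0·5 = 6 - 0 = 6.
So p(s) = det(sI - A) = s^2 + 7s + 6.
Factor s^2 + 7s + 6: two numbers with sum -7 and product 6 are -1 and -6, so s^2 + 7s + 6 = (s + 1)(s + 6).
Hence p(s) = (s + 1) (s + 6), with roots -6, -1.
All eigenvalues have negative real part, so the system is asymptotically stable.

-6, -1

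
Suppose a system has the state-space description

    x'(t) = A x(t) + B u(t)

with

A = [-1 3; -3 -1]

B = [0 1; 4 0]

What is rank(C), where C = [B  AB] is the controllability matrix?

AB = [[12, -1], [-4, -3]]
Controllability matrix C = [B  AB] = [[0, 1, 12, -1], [4, 0, -4, -3]]
Take the 2×2 submatrix of C formed by columns 1, 2: [[0, 1], [4, 0]]. Its determinant is 0·0 - 1·4 = 0 - 4 = -4 ≠ 0.
So rank(C) ≥ 2; since C has 2 rows, rank(C) = 2.
rank(C) = 2 = n, so the pair (A, B) is completely controllable.

2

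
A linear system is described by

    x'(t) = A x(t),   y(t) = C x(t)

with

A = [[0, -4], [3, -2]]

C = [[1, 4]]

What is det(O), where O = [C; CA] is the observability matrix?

-60

CA = [[12, -12]]
Observability matrix O = [C; CA] = [[1, 4], [12, -12]]
det(O) = 1·(-12) - 4·12 = -12 - 48 = -60
Since det(O) ≠ 0, rank(O) = 2 and the system is completely observable.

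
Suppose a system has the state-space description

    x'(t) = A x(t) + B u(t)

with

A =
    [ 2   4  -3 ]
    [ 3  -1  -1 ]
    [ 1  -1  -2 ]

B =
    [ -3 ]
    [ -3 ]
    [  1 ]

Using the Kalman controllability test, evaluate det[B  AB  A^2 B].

AB = [[-21], [-7], [-2]]
A^2B = [[-64], [-54], [-10]]
Controllability matrix C = [B  AB  A^2B] = [[-3, -21, -64], [-3, -7, -54], [1, -2, -10]]
Expanding along the first row, det(C) = (-3)·((-7)·(-10) - (-54)·(-2)) - (-21)·((-3)·(-10) - (-54)·1) + (-64)·((-3)·(-2) - (-7)·1) = (-3)·(-38) - (-21)·84 + (-64)·13 = 1046
Since det(C) ≠ 0, rank(C) = 3 and the system is completely controllable.

1046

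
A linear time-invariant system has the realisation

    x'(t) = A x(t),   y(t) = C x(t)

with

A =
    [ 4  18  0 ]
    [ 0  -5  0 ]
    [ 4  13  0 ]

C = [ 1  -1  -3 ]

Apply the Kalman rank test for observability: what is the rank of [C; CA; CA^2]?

CA = [[-8, -16, 0]]
CA^2 = [[-32, -64, 0]]
Observability matrix O = [C; CA; CA^2] = [[1, -1, -3], [-8, -16, 0], [-32, -64, 0]]
The columns c1, c2, c3 of O are linearly dependent: 2·c1 - c2 + c3 = 0 (check each entry), so rank(O) ≤ 2.
The 2×2 minor from rows 1, 2, columns 1, 2 is 1·(-16) - (-1)·(-8) = -16 - 8 = -24 ≠ 0, so rank(O) = 2.
rank(O) = 2 < n = 3, so the pair (A, C) is not completely observable.

2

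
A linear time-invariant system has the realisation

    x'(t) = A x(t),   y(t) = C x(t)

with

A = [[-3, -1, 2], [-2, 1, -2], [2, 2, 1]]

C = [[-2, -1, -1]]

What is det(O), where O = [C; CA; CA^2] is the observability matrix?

CA = [[6, -1, -3]]
CA^2 = [[-22, -13, 11]]
Observability matrix O = [C; CA; CA^2] = [[-2, -1, -1], [6, -1, -3], [-22, -13, 11]]
Expanding along the first row, det(O) = (-2)·((-1)·11 - (-3)·(-13)) - (-1)·(6·11 - (-3)·(-22)) + (-1)·(6·(-13) - (-1)·(-22)) = (-2)·(-50) - (-1)·0 + (-1)·(-100) = 200
Since det(O) ≠ 0, rank(O) = 3 and the system is completely observable.

200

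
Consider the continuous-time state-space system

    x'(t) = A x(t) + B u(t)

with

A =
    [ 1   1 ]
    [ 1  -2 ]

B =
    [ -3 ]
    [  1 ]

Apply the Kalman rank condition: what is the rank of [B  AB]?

AB = [[-2], [-5]]
Controllability matrix C = [B  AB] = [[-3, -2], [1, -5]]
det(C) = (-3)·(-5) - (-2)·1 = 15 - (-2) = 17 ≠ 0, so rank(C) = 2.
rank(C) = 2 = n, so the pair (A, B) is completely controllable.

2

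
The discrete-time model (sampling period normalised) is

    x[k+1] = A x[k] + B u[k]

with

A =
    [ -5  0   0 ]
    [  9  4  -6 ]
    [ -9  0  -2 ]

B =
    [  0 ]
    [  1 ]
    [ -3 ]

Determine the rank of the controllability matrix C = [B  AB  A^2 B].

2

AB = [[0], [22], [6]]
A^2B = [[0], [52], [-12]]
Controllability matrix C = [B  AB  A^2B] = [[0, 0, 0], [1, 22, 52], [-3, 6, -12]]
Row 1 of C is identically zero, so rank(C) ≤ 2.
The 2×2 minor from rows 2, 3, columns 1, 2 is 1·6 - 22·(-3) = 6 - (-66) = 72 ≠ 0, so rank(C) = 2.
rank(C) = 2 < n = 3, so the pair (A, B) is not completely controllable.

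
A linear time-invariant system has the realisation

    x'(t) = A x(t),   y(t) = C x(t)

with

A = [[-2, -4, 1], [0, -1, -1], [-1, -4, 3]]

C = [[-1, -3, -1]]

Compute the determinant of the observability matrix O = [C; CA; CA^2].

CA = [[3, 11, -1]]
CA^2 = [[-5, -19, -11]]
Observability matrix O = [C; CA; CA^2] = [[-1, -3, -1], [3, 11, -1], [-5, -19, -11]]
Expanding along the first row, det(O) = (-1)·(11·(-11) - (-1)·(-19)) - (-3)·(3·(-11) - (-1)·(-5)) + (-1)·(3·(-19) - 11·(-5)) = (-1)·(-140) - (-3)·(-38) + (-1)·(-2) = 28
Since det(O) ≠ 0, rank(O) = 3 and the system is completely observable.

28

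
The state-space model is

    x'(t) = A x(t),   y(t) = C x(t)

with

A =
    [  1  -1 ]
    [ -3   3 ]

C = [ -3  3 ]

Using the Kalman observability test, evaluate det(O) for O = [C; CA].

CA = [[-12, 12]]
Observability matrix O = [C; CA] = [[-3, 3], [-12, 12]]
det(O) = (-3)·12 - 3·(-12) = -36 - (-36) = 0
Since det(O) = 0, rank(O) < 2 and the system is not completely observable.

0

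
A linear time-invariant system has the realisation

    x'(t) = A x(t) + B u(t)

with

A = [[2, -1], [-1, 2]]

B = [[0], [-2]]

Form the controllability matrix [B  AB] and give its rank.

AB = [[2], [-4]]
Controllability matrix C = [B  AB] = [[0, 2], [-2, -4]]
det(C) = 0·(-4) - 2·(-2) = 0 - (-4) = 4 ≠ 0, so rank(C) = 2.
rank(C) = 2 = n, so the pair (A, B) is completely controllable.

2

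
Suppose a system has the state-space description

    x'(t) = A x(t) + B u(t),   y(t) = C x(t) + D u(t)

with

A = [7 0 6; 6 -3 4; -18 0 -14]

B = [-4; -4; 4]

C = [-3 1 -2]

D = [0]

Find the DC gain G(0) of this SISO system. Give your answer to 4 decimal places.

G(0) = C(-A)^{-1}B + D = -C A^{-1} B + D.
det A = -30, so A^{-1} = (1/-30)·adj(A) = [[-7/5, 0, -3/5], [-2/5, -1/3, -4/15], [9/5, 0, 7/10]]
A^{-1} B = [16/5, 28/15, -22/5]^T
C A^{-1} B = 16/15
G(0) = D - C A^{-1} B = 0 - (16/15) = -16/15 ≈ -1.0667

-1.0667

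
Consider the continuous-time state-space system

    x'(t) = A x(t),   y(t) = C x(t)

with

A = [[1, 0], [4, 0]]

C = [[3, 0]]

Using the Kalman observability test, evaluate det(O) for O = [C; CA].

0

CA = [[3, 0]]
Observability matrix O = [C; CA] = [[3, 0], [3, 0]]
det(O) = 3·0 - 0·3 = 0 - 0 = 0
Since det(O) = 0, rank(O) < 2 and the system is not completely observable.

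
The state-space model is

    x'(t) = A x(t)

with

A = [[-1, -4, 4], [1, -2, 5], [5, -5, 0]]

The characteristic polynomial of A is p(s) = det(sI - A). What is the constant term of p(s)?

105

Expand det(sI - A) for the 3×3 matrix.
p(s) = s^3 + 3s^2 + 11s + 105.
(Check: constant term = det(-A) = (-1)^3 det A = 105; coefficient of s^2 = -tr A = 3.)
The constant term is 105.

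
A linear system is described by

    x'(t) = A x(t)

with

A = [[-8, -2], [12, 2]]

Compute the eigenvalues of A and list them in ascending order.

-4, -2

det(sI - A) = s^2 - (tr A)s + det A, with tr A = (-8) + 2 = -6 and det A = (-8)·2 - (-2)·12 = -16 - (-24) = 8.
So p(s) = det(sI - A) = s^2 + 6s + 8.
Factor s^2 + 6s + 8: two numbers with sum -6 and product 8 are -2 and -4, so s^2 + 6s + 8 = (s + 2)(s + 4).
Hence p(s) = (s + 2) (s + 4), with roots -4, -2.
All eigenvalues have negative real part, so the system is asymptotically stable.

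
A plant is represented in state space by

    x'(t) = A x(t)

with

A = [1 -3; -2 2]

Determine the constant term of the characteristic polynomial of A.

For a 2×2 matrix, det(sI - A) = s^2 - (tr A)s + det A.
tr A = 3, det A = -4.
So p(s) = s^2 - 3s - 4.
The constant term is -4.

-4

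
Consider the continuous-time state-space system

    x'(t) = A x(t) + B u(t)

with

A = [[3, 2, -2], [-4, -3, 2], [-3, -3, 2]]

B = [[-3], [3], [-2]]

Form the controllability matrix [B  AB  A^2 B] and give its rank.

2

AB = [[1], [-1], [-4]]
A^2B = [[9], [-9], [-8]]
Controllability matrix C = [B  AB  A^2B] = [[-3, 1, 9], [3, -1, -9], [-2, -4, -8]]
The rows r1, r2, r3 of C are linearly dependent: r1 + r2 = 0 (check each entry), so rank(C) ≤ 2.
The 2×2 minor from rows 1, 3, columns 1, 2 is (-3)·(-4) - 1·(-2) = 12 - (-2) = 14 ≠ 0, so rank(C) = 2.
rank(C) = 2 < n = 3, so the pair (A, B) is not completely controllable.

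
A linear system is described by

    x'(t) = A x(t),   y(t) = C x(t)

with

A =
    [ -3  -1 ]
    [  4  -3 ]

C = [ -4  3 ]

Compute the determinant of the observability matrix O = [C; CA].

CA = [[24, -5]]
Observability matrix O = [C; CA] = [[-4, 3], [24, -5]]
det(O) = (-4)·(-5) - 3·24 = 20 - 72 = -52
Since det(O) ≠ 0, rank(O) = 2 and the system is completely observable.

-52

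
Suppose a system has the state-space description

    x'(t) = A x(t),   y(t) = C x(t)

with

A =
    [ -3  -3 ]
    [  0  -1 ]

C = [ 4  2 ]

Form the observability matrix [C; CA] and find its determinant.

CA = [[-12, -14]]
Observability matrix O = [C; CA] = [[4, 2], [-12, -14]]
det(O) = 4·(-14) - 2·(-12) = -56 - (-24) = -32
Since det(O) ≠ 0, rank(O) = 2 and the system is completely observable.

-32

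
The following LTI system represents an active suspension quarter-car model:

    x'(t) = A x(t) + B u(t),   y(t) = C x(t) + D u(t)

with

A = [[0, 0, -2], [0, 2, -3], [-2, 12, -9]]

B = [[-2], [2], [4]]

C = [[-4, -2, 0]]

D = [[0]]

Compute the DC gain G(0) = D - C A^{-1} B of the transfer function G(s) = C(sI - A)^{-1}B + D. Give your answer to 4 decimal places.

39.0000

G(0) = C(-A)^{-1}B + D = -C A^{-1} B + D.
det A = -8, so A^{-1} = (1/-8)·adj(A) = [[-9/4, 3, -1/2], [-3/4, 1/2, 0], [-1/2, 0, 0]]
A^{-1} B = [17/2, 5/2, 1]^T
C A^{-1} B = -39
G(0) = D - C A^{-1} B = 0 - (-39) = 39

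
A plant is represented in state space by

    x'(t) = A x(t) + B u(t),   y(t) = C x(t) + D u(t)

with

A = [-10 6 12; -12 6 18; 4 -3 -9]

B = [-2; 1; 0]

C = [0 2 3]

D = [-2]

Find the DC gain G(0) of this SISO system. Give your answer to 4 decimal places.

G(0) = C(-A)^{-1}B + D = -C A^{-1} B + D.
det A = -72, so A^{-1} = (1/-72)·adj(A) = [[0, -1/4, -1/2], [1/2, -7/12, -1/2], [-1/6, 1/12, -1/6]]
A^{-1} B = [-1/4, -19/12, 5/12]^T
C A^{-1} B = -23/12
G(0) = D - C A^{-1} B = -2 - (-23/12) = -1/12 ≈ -0.0833

-0.0833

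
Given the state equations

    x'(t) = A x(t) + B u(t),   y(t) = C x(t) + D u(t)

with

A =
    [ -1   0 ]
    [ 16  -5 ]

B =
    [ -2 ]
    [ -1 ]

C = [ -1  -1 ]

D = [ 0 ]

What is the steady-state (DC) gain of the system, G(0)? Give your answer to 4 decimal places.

G(0) = C(-A)^{-1}B + D = -C A^{-1} B + D.
det A = 5, so A^{-1} = (1/5)·adj(A) = [[-1, 0], [-16/5, -1/5]]
A^{-1} B = [2, 33/5]^T
C A^{-1} B = -43/5
G(0) = D - C A^{-1} B = 0 - (-43/5) = 43/5 ≈ 8.6000

8.6000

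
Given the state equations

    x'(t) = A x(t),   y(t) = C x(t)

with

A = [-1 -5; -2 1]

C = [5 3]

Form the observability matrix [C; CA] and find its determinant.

CA = [[-11, -22]]
Observability matrix O = [C; CA] = [[5, 3], [-11, -22]]
det(O) = 5·(-22) - 3·(-11) = -110 - (-33) = -77
Since det(O) ≠ 0, rank(O) = 2 and the system is completely observable.

-77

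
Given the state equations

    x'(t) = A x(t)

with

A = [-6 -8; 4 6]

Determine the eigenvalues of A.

-2, 2

det(sI - A) = s^2 - (tr A)s + det A, with tr A = (-6) + 6 = 0 and det A = (-6)·6 - (-8)·4 = -36 - (-32) = -4.
So p(s) = det(sI - A) = s^2 - 4.
Factor s^2 - 4: two numbers with sum 0 and product -4 are 2 and -2, so s^2 - 4 = (s - 2)(s + 2).
Hence p(s) = (s - 2) (s + 2), with roots -2, 2.
At least one eigenvalue has non-negative real part, so the system is not asymptotically stable.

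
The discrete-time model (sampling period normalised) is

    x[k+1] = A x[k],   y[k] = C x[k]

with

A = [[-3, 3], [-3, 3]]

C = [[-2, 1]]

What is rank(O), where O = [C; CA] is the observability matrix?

CA = [[3, -3]]
Observability matrix O = [C; CA] = [[-2, 1], [3, -3]]
det(O) = (-2)·(-3) - 1·3 = 6 - 3 = 3 ≠ 0, so rank(O) = 2.
rank(O) = 2 = n, so the pair (A, C) is completely observable.

2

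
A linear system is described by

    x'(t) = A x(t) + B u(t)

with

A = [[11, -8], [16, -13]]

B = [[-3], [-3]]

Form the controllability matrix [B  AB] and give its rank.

1

AB = [[-9], [-9]]
Controllability matrix C = [B  AB] = [[-3, -9], [-3, -9]]
Every column of C is a scalar multiple of column 1 = [-3, -3] (multipliers 1, 3), so the columns span a one-dimensional space.
C ≠ 0, hence rank(C) = 1.
rank(C) = 1 < n = 2, so the pair (A, B) is not completely controllable.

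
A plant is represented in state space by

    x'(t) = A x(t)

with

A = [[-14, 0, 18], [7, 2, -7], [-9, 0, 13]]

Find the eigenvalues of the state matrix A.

det(sI - A) = s^3 - (tr A)s^2 + (M11 + M22 + M33)s - det A, where Mii is the 2×2 principal minor of A obtained by deleting row i and column i.
tr A = (-14) + 2 + 13 = 1; M11 = 2·13 - (-7)·0 = 26 - 0 = 26; M22 = (-14)·13 - 18·(-9) = -182 - (-162) = -20; M33 = (-14)·2 - 0·7 = -28 - 0 = -28; sum of minors = -22.
det A = (-14)·(2·13 - (-7)·0) - 0·(7·13 - (-7)·(-9)) + 18·(7·0 - 2·(-9)) = (-14)·26 - 0·28 + 18·18 = -40.
So p(s) = det(sI - A) = s^3 - s^2 - 22s + 40.
Rational-root test: any integer root divides 40. Testing small divisors, s = 2 works: p(2) = 8 + (-4) + (-44) + 40 = 0, so (s - 2) is a factor.
Dividing, p(s) = (s - 2)(s^2 + s - 20).
Factor s^2 + s - 20: two numbers with sum -1 and product -20 are 4 and -5, so s^2 + s - 20 = (s - 4)(s + 5).
Hence p(s) = (s - 4) (s - 2) (s + 5), with roots -5, 2, 4.
At least one eigenvalue has non-negative real part, so the system is not asymptotically stable.

-5, 2, 4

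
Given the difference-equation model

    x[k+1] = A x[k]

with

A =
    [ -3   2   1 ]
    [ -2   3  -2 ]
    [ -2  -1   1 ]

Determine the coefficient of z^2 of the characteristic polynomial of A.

Expand det(zI - A) for the 3×3 matrix.
p(z) = z^3 - z^2 - 5z - 17.
(Check: constant term = det(-A) = (-1)^3 det A = -17; coefficient of z^2 = -tr A = -1.)
The coefficient of z^2 is -1.

-1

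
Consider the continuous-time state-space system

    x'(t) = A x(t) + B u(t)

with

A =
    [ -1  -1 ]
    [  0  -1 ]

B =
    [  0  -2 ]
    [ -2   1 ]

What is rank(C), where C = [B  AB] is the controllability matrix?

AB = [[2, 1], [2, -1]]
Controllability matrix C = [B  AB] = [[0, -2, 2, 1], [-2, 1, 2, -1]]
Take the 2×2 submatrix of C formed by columns 1, 2: [[0, -2], [-2, 1]]. Its determinant is 0·1 - (-2)·(-2) = 0 - 4 = -4 ≠ 0.
So rank(C) ≥ 2; since C has 2 rows, rank(C) = 2.
rank(C) = 2 = n, so the pair (A, B) is completely controllable.

2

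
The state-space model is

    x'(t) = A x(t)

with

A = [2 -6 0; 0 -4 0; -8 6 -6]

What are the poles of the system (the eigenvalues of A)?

det(sI - A) = s^3 - (tr A)s^2 + (M11 + M22 + M33)s - det A, where Mii is the 2×2 principal minor of A obtained by deleting row i and column i.
tr A = 2 + (-4) + (-6) = -8; M11 = (-4)·(-6) - 0·6 = 24 - 0 = 24; M22 = 2·(-6) - 0·(-8) = -12 - 0 = -12; M33 = 2·(-4) - (-6)·0 = -8 - 0 = -8; sum of minors = 4.
det A = 2·((-4)·(-6) - 0·6) - (-6)·(0·(-6) - 0·(-8)) + 0·(0·6 - (-4)·(-8)) = 2·24 - (-6)·0 + 0·(-32) = 48.
So p(s) = det(sI - A) = s^3 + 8s^2 + 4s - 48.
Rational-root test: any integer root divides -48. Testing small divisors, s = 2 works: p(2) = 8 + 32 + 8 + (-48) = 0, so (s - 2) is a factor.
Dividing, p(s) = (s - 2)(s^2 + 10s + 24).
Factor s^2 + 10s + 24: two numbers with sum -10 and product 24 are -4 and -6, so s^2 + 10s + 24 = (s + 4)(s + 6).
Hence p(s) = (s - 2) (s + 4) (s + 6), with roots -6, -4, 2.
At least one eigenvalue has non-negative real part, so the system is not asymptotically stable.

-6, -4, 2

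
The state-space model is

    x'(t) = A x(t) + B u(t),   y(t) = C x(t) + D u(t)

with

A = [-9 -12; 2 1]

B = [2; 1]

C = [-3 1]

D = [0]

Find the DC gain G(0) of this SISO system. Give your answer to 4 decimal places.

3.6667

G(0) = C(-A)^{-1}B + D = -C A^{-1} B + D.
det A = 15, so A^{-1} = (1/15)·adj(A) = [[1/15, 4/5], [-2/15, -3/5]]
A^{-1} B = [14/15, -13/15]^T
C A^{-1} B = -11/3
G(0) = D - C A^{-1} B = 0 - (-11/3) = 11/3 ≈ 3.6667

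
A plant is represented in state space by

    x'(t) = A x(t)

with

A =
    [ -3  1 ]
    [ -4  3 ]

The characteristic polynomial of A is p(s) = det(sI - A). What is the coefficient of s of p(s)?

0

For a 2×2 matrix, det(sI - A) = s^2 - (tr A)s + det A.
tr A = 0, det A = -5.
So p(s) = s^2 - 5.
The coefficient of s is 0.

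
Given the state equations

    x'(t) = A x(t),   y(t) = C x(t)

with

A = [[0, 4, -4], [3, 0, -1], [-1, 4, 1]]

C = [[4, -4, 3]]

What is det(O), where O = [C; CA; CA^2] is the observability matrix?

CA = [[-15, 28, -9]]
CA^2 = [[93, -96, 23]]
Observability matrix O = [C; CA; CA^2] = [[4, -4, 3], [-15, 28, -9], [93, -96, 23]]
Expanding along the first row, det(O) = 4·(28·23 - (-9)·(-96)) - (-4)·((-15)·23 - (-9)·93) + 3·((-15)·(-96) - 28·93) = 4·(-220) - (-4)·492 + 3·(-1164) = -2404
Since det(O) ≠ 0, rank(O) = 3 and the system is completely observable.

-2404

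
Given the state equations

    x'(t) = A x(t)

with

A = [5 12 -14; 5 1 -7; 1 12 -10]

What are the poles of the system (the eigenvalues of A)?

det(sI - A) = s^3 - (tr A)s^2 + (M11 + M22 + M33)s - det A, where Mii is the 2×2 principal minor of A obtained by deleting row i and column i.
tr A = 5 + 1 + (-10) = -4; M11 = 1·(-10) - (-7)·12 = -10 - (-84) = 74; M22 = 5·(-10) - (-14)·1 = -50 - (-14) = -36; M33 = 5·1 - 12·5 = 5 - 60 = -55; sum of minors = -17.
det A = 5·(1·(-10) - (-7)·12) - 12·(5·(-10) - (-7)·1) + (-14)·(5·12 - 1·1) = 5·74 - 12·(-43) + (-14)·59 = 60.
So p(s) = det(sI - A) = s^3 + 4s^2 - 17s - 60.
Rational-root test: any integer root divides -60. Testing small divisors, s = -3 works: p(-3) = -27 + 36 + 51 + (-60) = 0, so (s + 3) is a factor.
Dividing, p(s) = (s + 3)(s^2 + s - 20).
Factor s^2 + s - 20: two numbers with sum -1 and product -20 are 4 and -5, so s^2 + s - 20 = (s - 4)(s + 5).
Hence p(s) = (s - 4) (s + 3) (s + 5), with roots -5, -3, 4.
At least one eigenvalue has non-negative real part, so the system is not asymptotically stable.

-5, -3, 4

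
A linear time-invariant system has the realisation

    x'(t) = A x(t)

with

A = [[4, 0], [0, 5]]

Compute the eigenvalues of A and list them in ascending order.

det(sI - A) = s^2 - (tr A)s + det A, with tr A = 4 + 5 = 9 and det A = 4·5 - 0·0 = 20 - 0 = 20.
So p(s) = det(sI - A) = s^2 - 9s + 20.
Factor s^2 - 9s + 20: two numbers with sum 9 and product 20 are 5 and 4, so s^2 - 9s + 20 = (s - 5)(s - 4).
Hence p(s) = (s - 5) (s - 4), with roots 4, 5.
At least one eigenvalue has non-negative real part, so the system is not asymptotically stable.

4, 5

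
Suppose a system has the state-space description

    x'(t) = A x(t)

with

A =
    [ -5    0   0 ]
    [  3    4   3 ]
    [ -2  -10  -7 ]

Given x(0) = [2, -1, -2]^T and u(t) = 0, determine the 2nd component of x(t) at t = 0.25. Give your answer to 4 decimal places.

det(sI - A) = s^3 - (tr A)s^2 + (M11 + M22 + M33)s - det A, where Mii is the 2×2 principal minor of A obtained by deleting row i and column i.
tr A = (-5) + 4 + (-7) = -8; M11 = 4·(-7) - 3·(-10) = -28 - (-30) = 2; M22 = (-5)·(-7) - 0·(-2) = 35 - 0 = 35; M33 = (-5)·4 - 0·3 = -20 - 0 = -20; sum of minors = 17.
det A = (-5)·(4·(-7) - 3·(-10)) - 0·(3·(-7) - 3·(-2)) + 0·(3·(-10) - 4·(-2)) = (-5)·2 - 0·(-15) + 0·(-22) = -10.
So p(s) = det(sI - A) = s^3 + 8s^2 + 17s + 10.
Rational-root test: any integer root divides 10. Testing small divisors, s = -1 works: p(-1) = -1 + 8 + (-17) + 10 = 0, so (s + 1) is a factor.
Dividing, p(s) = (s + 1)(s^2 + 7s + 10).
Factor s^2 + 7s + 10: two numbers with sum -7 and product 10 are -2 and -5, so s^2 + 7s + 10 = (s + 2)(s + 5).
Hence p(s) = (s + 1) (s + 2) (s + 5), with roots -5, -2, -1.
The eigenvalues -5, -2, -1 are distinct and real, so A is diagonalisable and x(t) = e^{At} x(0) = V diag(e^{λ_i t}) V^{-1} x(0), where the columns of V are the eigenvectors.
λ = -5: A - (-5)I = [[0, 0, 0], [3, 9, 3], [-2, -10, -2]]. v must be orthogonal to every row; (row 2) × (row 3) = [12, 0, -12], so take v_1 = [1, 0, -1]^T.
λ = -2: A - (-2)I = [[-3, 0, 0], [3, 6, 3], [-2, -10, -5]]. v must be orthogonal to every row; (row 1) × (row 2) = [0, 9, -18], so take v_2 = [0, -1, 2]^T.
λ = -1: A - (-1)I = [[-4, 0, 0], [3, 5, 3], [-2, -10, -6]]. v must be orthogonal to every row; (row 1) × (row 2) = [0, 12, -20], so take v_3 = [0, 3, -5]^T.
V = [v_1 v_2 v_3] = [[1, 0, 0], [0, -1, 3], [-1, 2, -5]] has det V = -1, so V^{-1} = adj(V)/det V = [[1, 0, 0], [3, 5, 3], [1, 2, 1]].
Modal coordinates z(0) = V^{-1} x(0): 1·2 + 0·(-1) + 0·(-2) = 2; 3·2 + 5·(-1) + 3·(-2) = -5; 1·2 + 2·(-1) + 1·(-2) = -2; so z(0) = [2, -5, -2]^T.
x_2(t) = Σ_i (v_i)_2 · z_i(0) · e^{λ_i t} (row 2 of V times the modal terms).
x_2(0.25) = 0·2·e^{-5·0.25} + (-1)·(-5)·e^{-2·0.25} + 3·(-2)·e^{-1·0.25} = 0·0.286505 + 5·0.606531 + (-6)·0.778801 = -1.6402.

-1.6402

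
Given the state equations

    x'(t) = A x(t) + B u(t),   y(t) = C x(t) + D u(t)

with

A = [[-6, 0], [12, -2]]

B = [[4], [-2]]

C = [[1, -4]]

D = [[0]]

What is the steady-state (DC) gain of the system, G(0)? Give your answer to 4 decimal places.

G(0) = C(-A)^{-1}B + D = -C A^{-1} B + D.
det A = 12, so A^{-1} = (1/12)·adj(A) = [[-1/6, 0], [-1, -1/2]]
A^{-1} B = [-2/3, -3]^T
C A^{-1} B = 34/3
G(0) = D - C A^{-1} B = 0 - (34/3) = -34/3 ≈ -11.3333

-11.3333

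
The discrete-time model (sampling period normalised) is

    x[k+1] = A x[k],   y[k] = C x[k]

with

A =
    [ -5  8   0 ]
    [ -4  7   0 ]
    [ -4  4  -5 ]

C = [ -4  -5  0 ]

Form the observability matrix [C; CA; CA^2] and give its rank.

CA = [[40, -67, 0]]
CA^2 = [[68, -149, 0]]
Observability matrix O = [C; CA; CA^2] = [[-4, -5, 0], [40, -67, 0], [68, -149, 0]]
Column 3 of O is identically zero, so rank(O) ≤ 2.
The 2×2 minor from rows 1, 2, columns 1, 2 is (-4)·(-67) - (-5)·40 = 268 - (-200) = 468 ≠ 0, so rank(O) = 2.
rank(O) = 2 < n = 3, so the pair (A, C) is not completely observable.

2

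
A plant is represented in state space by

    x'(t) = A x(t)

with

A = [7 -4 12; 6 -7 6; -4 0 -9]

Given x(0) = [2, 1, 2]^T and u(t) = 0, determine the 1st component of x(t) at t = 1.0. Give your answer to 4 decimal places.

det(sI - A) = s^3 - (tr A)s^2 + (M11 + M22 + M33)s - det A, where Mii is the 2×2 principal minor of A obtained by deleting row i and column i.
tr A = 7 + (-7) + (-9) = -9; M11 = (-7)·(-9) - 6·0 = 63 - 0 = 63; M22 = 7·(-9) - 12·(-4) = -63 - (-48) = -15; M33 = 7·(-7) - (-4)·6 = -49 - (-24) = -25; sum of minors = 23.
det A = 7·((-7)·(-9) - 6·0) - (-4)·(6·(-9) - 6·(-4)) + 12·(6·0 - (-7)·(-4)) = 7·63 - (-4)·(-30) + 12·(-28) = -15.
So p(s) = det(sI - A) = s^3 + 9s^2 + 23s + 15.
Rational-root test: any integer root divides 15. Testing small divisors, s = -1 works: p(-1) = -1 + 9 + (-23) + 15 = 0, so (s + 1) is a factor.
Dividing, p(s) = (s + 1)(s^2 + 8s + 15).
Factor s^2 + 8s + 15: two numbers with sum -8 and product 15 are -3 and -5, so s^2 + 8s + 15 = (s + 3)(s + 5).
Hence p(s) = (s + 1) (s + 3) (s + 5), with roots -5, -3, -1.
The eigenvalues -5, -3, -1 are distinct and real, so A is diagonalisable and x(t) = e^{At} x(0) = V diag(e^{λ_i t}) V^{-1} x(0), where the columns of V are the eigenvectors.
λ = -5: A - (-5)I = [[12, -4, 12], [6, -2, 6], [-4, 0, -4]]. v must be orthogonal to every row; (row 1) × (row 3) = [16, 0, -16], so take v_1 = [1, 0, -1]^T.
λ = -3: A - (-3)I = [[10, -4, 12], [6, -4, 6], [-4, 0, -6]]. v must be orthogonal to every row; (row 1) × (row 2) = [24, 12, -16], so take v_2 = [-6, -3, 4]^T.
λ = -1: A - (-1)I = [[8, -4, 12], [6, -6, 6], [-4, 0, -8]]. v must be orthogonal to every row; (row 1) × (row 2) = [48, 24, -24], so take v_3 = [2, 1, -1]^T.
V = [v_1 v_2 v_3] = [[1, -6, 2], [0, -3, 1], [-1, 4, -1]] has det V = -1, so V^{-1} = adj(V)/det V = [[1, -2, 0], [1, -1, 1], [3, -2, 3]].
Modal coordinates z(0) = V^{-1} x(0): 1·2 + (-2)·1 + 0·2 = 0; 1·2 + (-1)·1 + 1·2 = 3; 3·2 + (-2)·1 + 3·2 = 10; so z(0) = [0, 3, 10]^T.
x_1(t) = Σ_i (v_i)_1 · z_i(0) · e^{λ_i t} (row 1 of V times the modal terms).
x_1(1.0) = 1·0·e^{-5·1.0} + (-6)·3·e^{-3·1.0} + 2·10·e^{-1·1.0} = 0·0.006738 + (-18)·0.049787 + 20·0.367879 = 6.4614.

6.4614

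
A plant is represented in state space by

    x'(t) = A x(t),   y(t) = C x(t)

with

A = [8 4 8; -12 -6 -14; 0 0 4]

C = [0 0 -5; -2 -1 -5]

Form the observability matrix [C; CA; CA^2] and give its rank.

2

CA = [[0, 0, -20], [-4, -2, -22]]
CA^2 = [[0, 0, -80], [-8, -4, -92]]
Observability matrix O = [C; CA; CA^2] = [[0, 0, -5], [-2, -1, -5], [0, 0, -20], [-4, -2, -22], [0, 0, -80], [-8, -4, -92]]
The columns c1, c2, c3 of O are linearly dependent: -c1 + 2·c2 = 0 (check each entry), so rank(O) ≤ 2.
The 2×2 minor from rows 1, 2, columns 1, 3 is 0·(-5) - (-5)·(-2) = 0 - 10 = -10 ≠ 0, so rank(O) = 2.
rank(O) = 2 < n = 3, so the pair (A, C) is not completely observable.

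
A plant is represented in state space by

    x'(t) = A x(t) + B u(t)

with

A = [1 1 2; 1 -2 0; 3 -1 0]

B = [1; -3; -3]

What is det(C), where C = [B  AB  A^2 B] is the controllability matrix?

AB = [[-8], [7], [6]]
A^2B = [[11], [-22], [-31]]
Controllability matrix C = [B  AB  A^2B] = [[1, -8, 11], [-3, 7, -22], [-3, 6, -31]]
Expanding along the first row, det(C) = 1·(7·(-31) - (-22)·6) - (-8)·((-3)·(-31) - (-22)·(-3)) + 11·((-3)·6 - 7·(-3)) = 1·(-85) - (-8)·27 + 11·3 = 164
Since det(C) ≠ 0, rank(C) = 3 and the system is completely controllable.

164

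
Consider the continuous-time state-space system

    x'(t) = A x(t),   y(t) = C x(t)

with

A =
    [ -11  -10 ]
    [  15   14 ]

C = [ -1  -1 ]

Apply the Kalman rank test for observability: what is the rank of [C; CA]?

CA = [[-4, -4]]
Observability matrix O = [C; CA] = [[-1, -1], [-4, -4]]
Every row of O is a scalar multiple of row 1 = [-1, -1] (multipliers 1, 4), so the rows span a one-dimensional space.
O ≠ 0, hence rank(O) = 1.
rank(O) = 1 < n = 2, so the pair (A, C) is not completely observable.

1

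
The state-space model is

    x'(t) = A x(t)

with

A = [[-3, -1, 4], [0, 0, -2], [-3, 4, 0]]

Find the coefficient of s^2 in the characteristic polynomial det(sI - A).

3

Expand det(sI - A) for the 3×3 matrix.
p(s) = s^3 + 3s^2 + 20s + 30.
(Check: constant term = det(-A) = (-1)^3 det A = 30; coefficient of s^2 = -tr A = 3.)
The coefficient of s^2 is 3.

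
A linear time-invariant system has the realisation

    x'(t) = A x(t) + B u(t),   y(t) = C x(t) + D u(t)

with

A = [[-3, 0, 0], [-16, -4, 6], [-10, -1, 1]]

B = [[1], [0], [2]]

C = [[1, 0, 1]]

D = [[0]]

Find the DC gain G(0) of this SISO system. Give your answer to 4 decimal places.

G(0) = C(-A)^{-1}B + D = -C A^{-1} B + D.
det A = -6, so A^{-1} = (1/-6)·adj(A) = [[-1/3, 0, 0], [22/3, 1/2, -3], [4, 1/2, -2]]
A^{-1} B = [-1/3, 4/3, 0]^T
C A^{-1} B = -1/3
G(0) = D - C A^{-1} B = 0 - (-1/3) = 1/3 ≈ 0.3333

0.3333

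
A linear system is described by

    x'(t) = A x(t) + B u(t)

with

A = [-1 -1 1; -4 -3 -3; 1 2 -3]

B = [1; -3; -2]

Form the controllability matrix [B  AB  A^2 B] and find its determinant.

55

AB = [[0], [11], [1]]
A^2B = [[-10], [-36], [19]]
Controllability matrix C = [B  AB  A^2B] = [[1, 0, -10], [-3, 11, -36], [-2, 1, 19]]
Expanding along the first row, det(C) = 1·(11·19 - (-36)·1) - 0·((-3)·19 - (-36)·(-2)) + (-10)·((-3)·1 - 11·(-2)) = 1·245 - 0·(-129) + (-10)·19 = 55
Since det(C) ≠ 0, rank(C) = 3 and the system is completely controllable.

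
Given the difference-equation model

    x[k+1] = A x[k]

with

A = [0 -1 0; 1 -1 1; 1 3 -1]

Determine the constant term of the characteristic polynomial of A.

2

Expand det(zI - A) for the 3×3 matrix.
p(z) = z^3 + 2z^2 - z + 2.
(Check: constant term = det(-A) = (-1)^3 det A = 2; coefficient of z^2 = -tr A = 2.)
The constant term is 2.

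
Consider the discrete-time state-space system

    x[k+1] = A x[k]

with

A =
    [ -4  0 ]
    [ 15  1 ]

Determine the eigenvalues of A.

det(zI - A) = z^2 - (tr A)z + det A, with tr A = (-4) + 1 = -3 and det A = (-4)·1 - 0·15 = -4 - 0 = -4.
So p(z) = det(zI - A) = z^2 + 3z - 4.
Factor z^2 + 3z - 4: two numbers with sum -3 and product -4 are 1 and -4, so z^2 + 3z - 4 = (z - 1)(z + 4).
Hence p(z) = (z - 1) (z + 4), with roots -4, 1.

-4, 1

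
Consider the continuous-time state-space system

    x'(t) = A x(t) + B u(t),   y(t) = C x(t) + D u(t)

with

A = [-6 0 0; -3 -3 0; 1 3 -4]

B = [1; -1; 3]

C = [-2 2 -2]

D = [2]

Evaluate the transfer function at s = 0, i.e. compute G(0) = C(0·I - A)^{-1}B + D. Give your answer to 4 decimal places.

-0.1667

G(0) = C(-A)^{-1}B + D = -C A^{-1} B + D.
det A = -72, so A^{-1} = (1/-72)·adj(A) = [[-1/6, 0, 0], [1/6, -1/3, 0], [1/12, -1/4, -1/4]]
A^{-1} B = [-1/6, 1/2, -5/12]^T
C A^{-1} B = 13/6
G(0) = D - C A^{-1} B = 2 - (13/6) = -1/6 ≈ -0.1667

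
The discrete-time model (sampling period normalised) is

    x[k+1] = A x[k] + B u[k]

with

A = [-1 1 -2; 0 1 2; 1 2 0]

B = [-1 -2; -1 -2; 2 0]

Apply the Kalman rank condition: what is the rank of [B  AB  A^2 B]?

AB = [[-4, 0], [3, -2], [-3, -6]]
A^2B = [[13, 10], [-3, -14], [2, -4]]
Controllability matrix C = [B  AB  A^2B] = [[-1, -2, -4, 0, 13, 10], [-1, -2, 3, -2, -3, -14], [2, 0, -3, -6, 2, -4]]
Take the 3×3 submatrix of C formed by columns 1, 2, 3: [[-1, -2, -4], [-1, -2, 3], [2, 0, -3]]. Its determinant is (-1)·((-2)·(-3) - 3·0) - (-2)·((-1)·(-3) - 3·2) + (-4)·((-1)·0 - (-2)·2) = (-1)·6 - (-2)·(-3) + (-4)·4 = -28 ≠ 0.
So rank(C) ≥ 3; since C has 3 rows, rank(C) = 3.
rank(C) = 3 = n, so the pair (A, B) is completely controllable.

3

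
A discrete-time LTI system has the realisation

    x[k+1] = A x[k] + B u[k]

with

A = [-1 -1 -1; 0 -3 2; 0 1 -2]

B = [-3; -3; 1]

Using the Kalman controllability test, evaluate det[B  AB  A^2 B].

8

AB = [[5], [11], [-5]]
A^2B = [[-11], [-43], [21]]
Controllability matrix C = [B  AB  A^2B] = [[-3, 5, -11], [-3, 11, -43], [1, -5, 21]]
Expanding along the first row, det(C) = (-3)·(11·21 - (-43)·(-5)) - 5·((-3)·21 - (-43)·1) + (-11)·((-3)·(-5) - 11·1) = (-3)·16 - 5·(-20) + (-11)·4 = 8
Since det(C) ≠ 0, rank(C) = 3 and the system is completely controllable.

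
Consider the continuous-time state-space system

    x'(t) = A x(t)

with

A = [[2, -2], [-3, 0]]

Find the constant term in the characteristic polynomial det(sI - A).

-6

For a 2×2 matrix, det(sI - A) = s^2 - (tr A)s + det A.
tr A = 2, det A = -6.
So p(s) = s^2 - 2s - 6.
The constant term is -6.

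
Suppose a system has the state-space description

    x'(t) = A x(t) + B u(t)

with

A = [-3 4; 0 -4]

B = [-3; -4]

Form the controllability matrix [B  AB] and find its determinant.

-76

AB = [[-7], [16]]
Controllability matrix C = [B  AB] = [[-3, -7], [-4, 16]]
det(C) = (-3)·16 - (-7)·(-4) = -48 - 28 = -76
Since det(C) ≠ 0, rank(C) = 2 and the system is completely controllable.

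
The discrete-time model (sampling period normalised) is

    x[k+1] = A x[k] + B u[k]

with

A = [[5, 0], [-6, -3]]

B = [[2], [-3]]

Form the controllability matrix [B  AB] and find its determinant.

24

AB = [[10], [-3]]
Controllability matrix C = [B  AB] = [[2, 10], [-3, -3]]
det(C) = 2·(-3) - 10·(-3) = -6 - (-30) = 24
Since det(C) ≠ 0, rank(C) = 2 and the system is completely controllable.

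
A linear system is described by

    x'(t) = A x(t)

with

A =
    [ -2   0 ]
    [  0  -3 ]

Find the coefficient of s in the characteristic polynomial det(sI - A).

5

For a 2×2 matrix, det(sI - A) = s^2 - (tr A)s + det A.
tr A = -5, det A = 6.
So p(s) = s^2 + 5s + 6.
The coefficient of s is 5.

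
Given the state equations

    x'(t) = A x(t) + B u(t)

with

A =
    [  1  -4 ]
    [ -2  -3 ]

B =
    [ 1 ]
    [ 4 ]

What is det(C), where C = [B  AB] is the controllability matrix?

46

AB = [[-15], [-14]]
Controllability matrix C = [B  AB] = [[1, -15], [4, -14]]
det(C) = 1·(-14) - (-15)·4 = -14 - (-60) = 46
Since det(C) ≠ 0, rank(C) = 2 and the system is completely controllable.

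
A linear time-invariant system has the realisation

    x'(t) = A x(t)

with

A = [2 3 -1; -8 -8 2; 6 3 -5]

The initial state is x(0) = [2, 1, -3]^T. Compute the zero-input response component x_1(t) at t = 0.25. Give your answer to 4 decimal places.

det(sI - A) = s^3 - (tr A)s^2 + (M11 + M22 + M33)s - det A, where Mii is the 2×2 principal minor of A obtained by deleting row i and column i.
tr A = 2 + (-8) + (-5) = -11; M11 = (-8)·(-5) - 2·3 = 40 - 6 = 34; M22 = 2·(-5) - (-1)·6 = -10 - (-6) = -4; M33 = 2·(-8) - 3·(-8) = -16 - (-24) = 8; sum of minors = 38.
det A = 2·((-8)·(-5) - 2·3) - 3·((-8)·(-5) - 2·6) + (-1)·((-8)·3 - (-8)·6) = 2·34 - 3·28 + (-1)·24 = -40.
So p(s) = det(sI - A) = s^3 + 11s^2 + 38s + 40.
Rational-root test: any integer root divides 40. Testing small divisors, s = -2 works: p(-2) = -8 + 44 + (-76) + 40 = 0, so (s + 2) is a factor.
Dividing, p(s) = (s + 2)(s^2 + 9s + 20).
Factor s^2 + 9s + 20: two numbers with sum -9 and product 20 are -4 and -5, so s^2 + 9s + 20 = (s + 4)(s + 5).
Hence p(s) = (s + 2) (s + 4) (s + 5), with roots -5, -4, -2.
The eigenvalues -5, -4, -2 are distinct and real, so A is diagonalisable and x(t) = e^{At} x(0) = V diag(e^{λ_i t}) V^{-1} x(0), where the columns of V are the eigenvectors.
λ = -5: A - (-5)I = [[7, 3, -1], [-8, -3, 2], [6, 3, 0]]. v must be orthogonal to every row; (row 1) × (row 2) = [3, -6, 3], so take v_1 = [-1, 2, -1]^T.
λ = -4: A - (-4)I = [[6, 3, -1], [-8, -4, 2], [6, 3, -1]]. v must be orthogonal to every row; (row 1) × (row 2) = [2, -4, 0], so take v_2 = [-1, 2, 0]^T.
λ = -2: A - (-2)I = [[4, 3, -1], [-8, -6, 2], [6, 3, -3]]. v must be orthogonal to every row; (row 1) × (row 3) = [-6, 6, -6], so take v_3 = [-1, 1, -1]^T.
V = [v_1 v_2 v_3] = [[-1, -1, -1], [2, 2, 1], [-1, 0, -1]] has det V = -1, so V^{-1} = adj(V)/det V = [[2, 1, -1], [-1, 0, 1], [-2, -1, 0]].
Modal coordinates z(0) = V^{-1} x(0): 2·2 + 1·1 + (-1)·(-3) = 8; (-1)·2 + 0·1 + 1·(-3) = -5; (-2)·2 + (-1)·1 + 0·(-3) = -5; so z(0) = [8, -5, -5]^T.
x_1(t) = Σ_i (v_i)_1 · z_i(0) · e^{λ_i t} (row 1 of V times the modal terms).
x_1(0.25) = (-1)·8·e^{-5·0.25} + (-1)·(-5)·e^{-4·0.25} + (-1)·(-5)·e^{-2·0.25} = (-8)·0.286505 + 5·0.367879 + 5·0.606531 = 2.5800.

2.5800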